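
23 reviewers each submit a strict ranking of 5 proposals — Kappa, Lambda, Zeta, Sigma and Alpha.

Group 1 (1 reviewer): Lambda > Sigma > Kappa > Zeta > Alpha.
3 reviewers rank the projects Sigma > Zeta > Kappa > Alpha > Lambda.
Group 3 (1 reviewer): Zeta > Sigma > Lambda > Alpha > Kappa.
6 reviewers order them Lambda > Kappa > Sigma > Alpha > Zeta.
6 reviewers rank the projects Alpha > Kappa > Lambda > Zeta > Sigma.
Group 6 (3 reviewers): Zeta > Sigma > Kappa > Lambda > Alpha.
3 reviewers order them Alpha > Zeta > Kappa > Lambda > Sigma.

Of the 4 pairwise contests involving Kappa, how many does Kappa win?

4

Kappa against each rival (23 reviewers):
Kappa–Lambda: Kappa 15–8.
Kappa vs Zeta: Kappa is ranked higher on 1+6+6 = 13 ballots, Zeta on 10. Kappa wins 13–10.
Kappa vs Sigma: Kappa, 15–8.
Kappa vs Alpha: Kappa is ranked higher on 1+3+6+3 = 13 ballots, Alpha on 10. Kappa wins 13–10.
Kappa beats Lambda, Zeta, Sigma, Alpha — 4 pairwise wins.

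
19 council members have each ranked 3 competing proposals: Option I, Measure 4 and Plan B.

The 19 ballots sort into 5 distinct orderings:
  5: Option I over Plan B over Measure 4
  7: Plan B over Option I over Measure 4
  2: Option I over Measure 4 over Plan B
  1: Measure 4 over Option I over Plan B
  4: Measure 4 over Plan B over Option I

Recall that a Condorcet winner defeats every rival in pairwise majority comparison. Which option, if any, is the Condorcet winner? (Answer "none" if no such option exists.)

Plan B

Head-to-head results (19 council members):
Option I vs Measure 4: Option I, 14–5.
Option I vs Plan B: Plan B, 11–8.
Measure 4 vs Plan B: Plan B wins 12–7.
Plan B beats each of Option I, Measure 4 — Plan B is the Condorcet winner.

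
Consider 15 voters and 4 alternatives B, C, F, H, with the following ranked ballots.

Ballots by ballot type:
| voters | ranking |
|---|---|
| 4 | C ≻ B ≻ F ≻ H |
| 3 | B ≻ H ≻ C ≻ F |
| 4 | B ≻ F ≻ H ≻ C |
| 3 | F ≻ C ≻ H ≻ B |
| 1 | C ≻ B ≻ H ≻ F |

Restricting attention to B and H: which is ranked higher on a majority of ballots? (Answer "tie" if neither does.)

B

Ballots ranking B above H: 4 + 3 + 4 + 1 = 12.
Ballots ranking H above B: 15 − 12 = 3.
B wins the head-to-head 12–3.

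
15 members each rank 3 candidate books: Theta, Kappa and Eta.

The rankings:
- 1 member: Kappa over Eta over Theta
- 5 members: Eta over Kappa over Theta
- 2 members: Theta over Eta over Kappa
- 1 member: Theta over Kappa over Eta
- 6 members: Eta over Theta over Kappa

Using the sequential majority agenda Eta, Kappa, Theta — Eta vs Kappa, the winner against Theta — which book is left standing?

Round 1: Eta vs Kappa — 13–2, Eta advances.
Round 2: Eta vs Theta — 12–3, Eta advances.
Eta survives the agenda.

Eta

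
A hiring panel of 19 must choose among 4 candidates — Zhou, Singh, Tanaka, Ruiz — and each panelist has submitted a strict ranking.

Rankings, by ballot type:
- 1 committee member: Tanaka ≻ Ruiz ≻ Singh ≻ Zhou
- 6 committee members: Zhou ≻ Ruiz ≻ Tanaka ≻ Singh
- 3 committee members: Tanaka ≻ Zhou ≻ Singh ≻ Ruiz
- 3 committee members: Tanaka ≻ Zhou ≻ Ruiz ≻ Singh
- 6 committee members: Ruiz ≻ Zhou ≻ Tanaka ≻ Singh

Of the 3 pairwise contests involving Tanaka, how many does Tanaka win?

Tanaka against each rival (19 committee members):
Tanaka vs Zhou: Tanaka is ranked higher on 1+3+3 = 7 ballots, Zhou on 12. Zhou wins 12–7.
Tanaka–Singh: Tanaka 19–0.
Tanaka–Ruiz: Ruiz 12–7.
Tanaka beats Singh; loses to Zhou, Ruiz — 1 pairwise win.

1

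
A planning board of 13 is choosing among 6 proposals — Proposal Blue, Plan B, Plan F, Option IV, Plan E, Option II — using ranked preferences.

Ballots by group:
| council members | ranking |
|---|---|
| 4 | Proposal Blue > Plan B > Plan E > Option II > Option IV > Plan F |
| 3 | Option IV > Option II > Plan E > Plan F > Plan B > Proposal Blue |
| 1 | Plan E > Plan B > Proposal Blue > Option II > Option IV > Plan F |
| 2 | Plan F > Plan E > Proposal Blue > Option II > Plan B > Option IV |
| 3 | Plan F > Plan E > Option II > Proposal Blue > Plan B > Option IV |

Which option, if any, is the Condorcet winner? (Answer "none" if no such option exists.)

Plan E

Pairwise majorities:
Proposal Blue vs Plan B: Proposal Blue wins 9–4.
Proposal Blue vs Plan F: 4+1 = 5 for Proposal Blue, 8 for Plan F — Plan F by 8–5.
Proposal Blue vs Option IV: Proposal Blue, 10–3.
Proposal Blue vs Plan E: Proposal Blue preferred on 4 ballots; Plan E wins 9–4.
Proposal Blue vs Option II: Proposal Blue is ranked higher on 4+1+2 = 7 ballots, Option II on 6. Proposal Blue wins 7–6.
Plan B vs Plan F: Plan F wins 8–5.
Plan B vs Option IV: 4+1+2+3 = 10 for Plan B, 3 for Option IV — Plan B by 10–3.
Plan B vs Plan E: 4 to 9, Plan E.
Plan B vs Option II: Plan B is ranked higher on 4+1 = 5 ballots, Option II on 8. Option II wins 8–5.
Plan F vs Option IV: Option IV wins 8–5.
Plan F–Plan E: Plan E 8–5.
Plan F vs Option II: Plan F preferred on 2+3 = 5 ballots; Option II wins 8–5.
Option IV vs Plan E: Option IV preferred on 3 ballots; Plan E wins 10–3.
Option IV–Option II: Option II 10–3.
Plan E–Option II: Plan E 10–3.
Plan E beats each of Proposal Blue, Plan B, Plan F, Option IV, Option II — Plan E is the Condorcet winner.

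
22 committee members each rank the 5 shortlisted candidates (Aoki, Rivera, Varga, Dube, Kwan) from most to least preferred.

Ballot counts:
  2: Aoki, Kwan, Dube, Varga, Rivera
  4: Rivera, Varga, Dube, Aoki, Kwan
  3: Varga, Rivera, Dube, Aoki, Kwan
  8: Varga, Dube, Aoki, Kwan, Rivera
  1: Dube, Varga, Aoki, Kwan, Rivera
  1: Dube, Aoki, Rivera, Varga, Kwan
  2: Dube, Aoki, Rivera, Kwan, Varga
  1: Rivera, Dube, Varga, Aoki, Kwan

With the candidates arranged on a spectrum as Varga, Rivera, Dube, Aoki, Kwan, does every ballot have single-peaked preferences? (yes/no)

Axis positions: Varga=1, Rivera=2, Dube=3, Aoki=4, Kwan=5.
Group 1: ranking walks positions 4-5-3-1-2; Varga is ranked above Rivera even though Rivera lies between Varga and the peak Aoki on the axis — preferences dip and rise again. Not single-peaked.
Group 2 (peak Rivera at position 2): ranking walks positions 2-1-3-4-5, expanding outward from the peak — single-peaked.
Group 3 (peak Varga at position 1): ranking walks positions 1-2-3-4-5, expanding outward from the peak — single-peaked.
Group 4: ranking walks positions 1-3-4-5-2; Dube is ranked above Rivera even though Rivera lies between Dube and the peak Varga on the axis — preferences dip and rise again. Not single-peaked.
Group 5: ranking walks positions 3-1-4-5-2; Varga is ranked above Rivera even though Rivera lies between Varga and the peak Dube on the axis — preferences dip and rise again. Not single-peaked.
Group 6 (peak Dube at position 3): ranking walks positions 3-4-2-1-5, expanding outward from the peak — single-peaked.
Group 7 (peak Dube at position 3): ranking walks positions 3-4-2-5-1, expanding outward from the peak — single-peaked.
Group 8 (peak Rivera at position 2): ranking walks positions 2-3-1-4-5, expanding outward from the peak — single-peaked.
Group 1 violates single-peakedness, so the profile is not single-peaked on this axis.

no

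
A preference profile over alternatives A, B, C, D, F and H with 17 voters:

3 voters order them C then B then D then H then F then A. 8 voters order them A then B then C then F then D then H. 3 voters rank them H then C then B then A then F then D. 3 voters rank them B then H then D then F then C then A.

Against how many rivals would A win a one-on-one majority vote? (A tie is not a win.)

A against each rival (17 voters):
A vs B: A is ranked higher on 8 ballots, B on 9. B wins 9–8.
A vs C: 8 for A, 9 for C — C by 9–8.
A vs D: A wins 11–6.
A vs F: A is ranked higher on 8+3 = 11 ballots, F on 6. A wins 11–6.
A–H: H 9–8.
A beats D, F; loses to B, C, H — 2 pairwise wins.

2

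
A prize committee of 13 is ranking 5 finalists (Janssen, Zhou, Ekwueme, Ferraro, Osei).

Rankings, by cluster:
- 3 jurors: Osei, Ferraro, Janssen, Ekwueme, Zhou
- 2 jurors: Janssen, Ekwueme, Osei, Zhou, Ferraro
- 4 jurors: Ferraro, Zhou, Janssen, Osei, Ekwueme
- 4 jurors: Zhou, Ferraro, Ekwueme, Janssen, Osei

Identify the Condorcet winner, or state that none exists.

Check each pair by majority over 13 ballots:
Janssen vs Zhou: Zhou, 8–5.
Janssen–Ekwueme: Janssen 9–4.
Janssen vs Ferraro: Ferraro wins 11–2.
Janssen–Osei: Janssen 10–3.
Zhou vs Ekwueme: Zhou, 8–5.
Zhou vs Ferraro: Ferraro wins 7–6.
Zhou vs Osei: Zhou, 8–5.
Ekwueme–Ferraro: Ferraro 11–2.
Ekwueme vs Osei: Osei wins 7–6.
Ferraro–Osei: Ferraro 8–5.
Ferraro defeats every rival head-to-head and is the Condorcet winner.

Ferraro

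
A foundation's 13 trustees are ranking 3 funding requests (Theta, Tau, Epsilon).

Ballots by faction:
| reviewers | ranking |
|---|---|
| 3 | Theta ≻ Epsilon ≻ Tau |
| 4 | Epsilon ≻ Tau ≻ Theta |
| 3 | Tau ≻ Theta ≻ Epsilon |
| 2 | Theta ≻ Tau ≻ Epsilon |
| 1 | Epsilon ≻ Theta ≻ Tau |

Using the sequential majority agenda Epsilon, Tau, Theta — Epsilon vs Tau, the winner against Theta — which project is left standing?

Theta

Round 1: Epsilon vs Tau — 8–5, Epsilon advances.
Round 2: Epsilon vs Theta — 5–8, Theta advances.
The agenda winner is Theta.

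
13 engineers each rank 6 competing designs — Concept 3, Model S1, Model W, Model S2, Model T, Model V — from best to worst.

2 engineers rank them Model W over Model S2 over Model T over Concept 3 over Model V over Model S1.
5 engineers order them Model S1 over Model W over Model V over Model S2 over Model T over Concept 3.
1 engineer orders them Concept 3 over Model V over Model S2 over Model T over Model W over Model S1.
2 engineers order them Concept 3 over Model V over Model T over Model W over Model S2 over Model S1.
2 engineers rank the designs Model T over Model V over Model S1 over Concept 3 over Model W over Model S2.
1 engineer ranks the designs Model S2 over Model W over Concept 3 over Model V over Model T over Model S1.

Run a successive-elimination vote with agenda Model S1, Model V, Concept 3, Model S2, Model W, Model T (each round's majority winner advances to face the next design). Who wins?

Round 1: Model S1 vs Model V — 5–8, Model V advances.
Round 2: Model V vs Concept 3 — 7–6, Model V advances.
Round 3: Model V vs Model S2 — 10–3, Model V advances.
Round 4: Model V vs Model W — 5–8, Model W advances.
Round 5: Model W vs Model T — 8–5, Model W advances.
The agenda winner is Model W.

Model W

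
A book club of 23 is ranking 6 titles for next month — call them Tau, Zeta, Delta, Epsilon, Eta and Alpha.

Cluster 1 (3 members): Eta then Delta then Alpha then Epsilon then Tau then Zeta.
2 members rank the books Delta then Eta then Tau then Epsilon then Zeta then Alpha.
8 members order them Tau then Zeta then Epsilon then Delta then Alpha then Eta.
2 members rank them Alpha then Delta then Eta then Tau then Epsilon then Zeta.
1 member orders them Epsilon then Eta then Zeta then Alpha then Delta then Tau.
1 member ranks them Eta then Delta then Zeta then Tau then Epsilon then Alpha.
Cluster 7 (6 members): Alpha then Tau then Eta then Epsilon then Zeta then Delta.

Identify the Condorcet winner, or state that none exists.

Check each pair by majority over 23 ballots:
Tau vs Zeta: Tau wins 21–2.
Tau vs Delta: Tau, 14–9.
Tau vs Epsilon: Tau wins 19–4.
Tau vs Eta: Tau wins 14–9.
Tau vs Alpha: Alpha, 12–11.
Zeta–Delta: Zeta 15–8.
Zeta–Epsilon: Epsilon 14–9.
Zeta–Eta: Eta 15–8.
Zeta–Alpha: Zeta 12–11.
Delta vs Epsilon: Epsilon, 15–8.
Delta–Eta: Delta 12–11.
Delta vs Alpha: Delta, 14–9.
Epsilon–Eta: Eta 14–9.
Epsilon–Alpha: Epsilon 12–11.
Eta–Alpha: Alpha 16–7.
Every book loses at least once (Tau loses to Alpha; Zeta loses to Tau; Delta loses to Tau; Epsilon loses to Tau; Eta loses to Tau; Alpha loses to Zeta). The majority relation contains the cycle Tau > Zeta > Alpha > Tau, so there is no Condorcet winner.

none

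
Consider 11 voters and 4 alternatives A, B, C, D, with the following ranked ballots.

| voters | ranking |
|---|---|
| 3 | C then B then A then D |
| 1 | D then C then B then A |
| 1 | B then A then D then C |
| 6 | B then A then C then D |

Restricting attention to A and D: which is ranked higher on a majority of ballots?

A

Ballots ranking A above D: 3 + 1 + 6 = 10.
Ballots ranking D above A: 11 − 10 = 1.
A wins the head-to-head 10–1.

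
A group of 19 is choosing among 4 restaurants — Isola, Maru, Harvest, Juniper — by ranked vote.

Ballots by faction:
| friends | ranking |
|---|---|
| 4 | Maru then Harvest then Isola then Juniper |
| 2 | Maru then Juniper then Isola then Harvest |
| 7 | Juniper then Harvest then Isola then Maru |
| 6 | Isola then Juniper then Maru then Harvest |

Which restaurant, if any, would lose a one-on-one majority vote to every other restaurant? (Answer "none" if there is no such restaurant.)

none

Pairwise majorities:
Isola vs Maru: Isola is ranked higher on 7+6 = 13 ballots, Maru on 6. Isola wins 13–6.
Isola vs Harvest: Harvest wins 11–8.
Isola vs Juniper: Isola wins 10–9.
Maru vs Harvest: 12 to 7, Maru.
Maru vs Juniper: Juniper wins 13–6.
Harvest vs Juniper: Juniper, 15–4.
Every restaurant wins at least one matchup (Isola beats Maru; Maru beats Harvest; Harvest beats Isola; Juniper beats Maru), so there is no Condorcet loser.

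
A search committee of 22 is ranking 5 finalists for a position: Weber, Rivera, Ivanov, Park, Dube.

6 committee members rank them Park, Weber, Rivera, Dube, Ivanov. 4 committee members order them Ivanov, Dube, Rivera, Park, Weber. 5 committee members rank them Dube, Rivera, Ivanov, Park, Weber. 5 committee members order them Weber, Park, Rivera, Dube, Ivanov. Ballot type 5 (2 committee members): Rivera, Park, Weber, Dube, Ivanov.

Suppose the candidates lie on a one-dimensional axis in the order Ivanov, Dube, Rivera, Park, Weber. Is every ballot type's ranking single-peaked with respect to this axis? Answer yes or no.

Axis positions: Ivanov=1, Dube=2, Rivera=3, Park=4, Weber=5.
Ballot type 1 (peak Park at position 4): ranking walks positions 4-5-3-2-1, expanding outward from the peak — single-peaked.
Ballot type 2 (peak Ivanov at position 1): ranking walks positions 1-2-3-4-5, expanding outward from the peak — single-peaked.
Ballot type 3 (peak Dube at position 2): ranking walks positions 2-3-1-4-5, expanding outward from the peak — single-peaked.
Ballot type 4 (peak Weber at position 5): ranking walks positions 5-4-3-2-1, expanding outward from the peak — single-peaked.
Ballot type 5 (peak Rivera at position 3): ranking walks positions 3-4-5-2-1, expanding outward from the peak — single-peaked.
Every ranking is single-peaked on this axis.

yes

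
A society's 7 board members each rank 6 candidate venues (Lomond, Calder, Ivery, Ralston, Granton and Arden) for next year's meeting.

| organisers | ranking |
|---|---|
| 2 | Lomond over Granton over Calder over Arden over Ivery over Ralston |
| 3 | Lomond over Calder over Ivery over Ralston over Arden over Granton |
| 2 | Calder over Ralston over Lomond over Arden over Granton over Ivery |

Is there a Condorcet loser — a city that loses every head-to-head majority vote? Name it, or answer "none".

none

Head-to-head results (7 organisers):
Lomond vs Calder: Lomond is ranked higher on 2+3 = 5 ballots, Calder on 2. Lomond wins 5–2.
Lomond vs Ivery: Lomond, 7–0.
Lomond vs Ralston: Lomond is ranked higher on 2+3 = 5 ballots, Ralston on 2. Lomond wins 5–2.
Lomond vs Granton: 2+3+2 = 7 for Lomond, 0 for Granton — Lomond by 7–0.
Lomond vs Arden: Lomond wins 7–0.
Calder–Ivery: Calder 7–0.
Calder vs Ralston: Calder wins 7–0.
Calder vs Granton: 5 to 2, Calder.
Calder vs Arden: Calder is ranked higher on 2+3+2 = 7 ballots, Arden on 0. Calder wins 7–0.
Ivery–Ralston: Ivery 5–2.
Ivery vs Granton: Ivery is ranked higher on 3 ballots, Granton on 4. Granton wins 4–3.
Ivery vs Arden: Arden, 4–3.
Ralston vs Granton: Ralston, 5–2.
Ralston vs Arden: Ralston, 5–2.
Granton vs Arden: Granton is ranked higher on 2 ballots, Arden on 5. Arden wins 5–2.
Each city has at least one pairwise win (Lomond beats Calder; Calder beats Ivery; Ivery beats Ralston; Ralston beats Granton; Granton beats Ivery; Arden beats Ivery) — no Condorcet loser.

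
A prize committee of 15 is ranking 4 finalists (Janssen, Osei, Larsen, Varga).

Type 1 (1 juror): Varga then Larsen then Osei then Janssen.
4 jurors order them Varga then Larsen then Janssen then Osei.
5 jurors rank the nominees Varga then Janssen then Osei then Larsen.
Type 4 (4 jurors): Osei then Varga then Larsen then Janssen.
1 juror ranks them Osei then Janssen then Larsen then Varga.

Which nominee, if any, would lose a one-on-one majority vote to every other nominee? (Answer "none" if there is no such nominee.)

none

Head-to-head results (15 jurors):
Janssen vs Osei: Janssen, 9–6.
Janssen vs Larsen: 5+1 = 6 for Janssen, 9 for Larsen — Larsen by 9–6.
Janssen–Varga: Varga 14–1.
Osei vs Larsen: Osei preferred on 5+4+1 = 10 ballots; Osei wins 10–5.
Osei–Varga: Varga 10–5.
Larsen vs Varga: Varga wins 14–1.
Every nominee wins at least one matchup (Janssen beats Osei; Osei beats Larsen; Larsen beats Janssen; Varga beats Janssen), so there is no Condorcet loser.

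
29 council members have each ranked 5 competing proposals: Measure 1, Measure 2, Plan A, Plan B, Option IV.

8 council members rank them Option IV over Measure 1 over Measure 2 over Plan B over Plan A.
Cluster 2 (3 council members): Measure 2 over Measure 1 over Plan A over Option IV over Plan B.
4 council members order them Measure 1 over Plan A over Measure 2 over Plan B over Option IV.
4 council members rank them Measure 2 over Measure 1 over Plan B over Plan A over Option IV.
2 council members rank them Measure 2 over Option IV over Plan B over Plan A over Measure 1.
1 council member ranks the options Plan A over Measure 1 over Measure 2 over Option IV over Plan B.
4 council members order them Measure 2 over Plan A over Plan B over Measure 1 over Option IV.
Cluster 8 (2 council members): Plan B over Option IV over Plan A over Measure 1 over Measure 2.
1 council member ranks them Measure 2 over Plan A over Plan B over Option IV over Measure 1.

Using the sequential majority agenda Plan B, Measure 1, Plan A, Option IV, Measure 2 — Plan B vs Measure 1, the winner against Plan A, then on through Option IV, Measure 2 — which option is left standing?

Round 1: Plan B vs Measure 1 — 9–20, Measure 1 advances.
Round 2: Measure 1 vs Plan A — 19–10, Measure 1 advances.
Round 3: Measure 1 vs Option IV — 16–13, Measure 1 advances.
Round 4: Measure 1 vs Measure 2 — 15–14, Measure 1 advances.
The agenda winner is Measure 1.

Measure 1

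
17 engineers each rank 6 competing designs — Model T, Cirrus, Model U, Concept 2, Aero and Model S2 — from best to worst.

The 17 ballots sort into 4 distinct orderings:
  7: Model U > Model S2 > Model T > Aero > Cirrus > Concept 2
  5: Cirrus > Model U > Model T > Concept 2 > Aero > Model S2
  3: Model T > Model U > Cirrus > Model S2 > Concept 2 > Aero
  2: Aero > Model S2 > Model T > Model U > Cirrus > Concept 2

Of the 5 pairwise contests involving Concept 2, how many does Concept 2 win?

Concept 2 against each rival (17 engineers):
Concept 2 vs Model T: Model T, 17–0.
Concept 2 vs Cirrus: Concept 2 is ranked higher on 0 ballots, Cirrus on 17. Cirrus wins 17–0.
Concept 2 vs Model U: Concept 2 preferred on 0 ballots; Model U wins 17–0.
Concept 2 vs Aero: Concept 2 is ranked higher on 5+3 = 8 ballots, Aero on 9. Aero wins 9–8.
Concept 2 vs Model S2: Model S2 wins 12–5.
Concept 2 beats no one; loses to Model T, Cirrus, Model U, Aero, Model S2 — 0 pairwise wins.

0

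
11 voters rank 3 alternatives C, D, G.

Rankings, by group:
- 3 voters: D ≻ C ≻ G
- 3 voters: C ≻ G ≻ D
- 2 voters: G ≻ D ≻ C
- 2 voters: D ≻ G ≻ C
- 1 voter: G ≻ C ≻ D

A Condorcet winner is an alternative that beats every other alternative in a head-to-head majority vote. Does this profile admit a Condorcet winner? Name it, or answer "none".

none

Pairwise majorities:
C vs D: C is ranked higher on 3+1 = 4 ballots, D on 7. D wins 7–4.
C vs G: C preferred on 3+3 = 6 ballots; C wins 6–5.
D vs G: 5 to 6, G.
Each alternative drops at least one matchup (C loses to D; D loses to G; G loses to C); the cycle C beats G beats D beats C rules out a Condorcet winner.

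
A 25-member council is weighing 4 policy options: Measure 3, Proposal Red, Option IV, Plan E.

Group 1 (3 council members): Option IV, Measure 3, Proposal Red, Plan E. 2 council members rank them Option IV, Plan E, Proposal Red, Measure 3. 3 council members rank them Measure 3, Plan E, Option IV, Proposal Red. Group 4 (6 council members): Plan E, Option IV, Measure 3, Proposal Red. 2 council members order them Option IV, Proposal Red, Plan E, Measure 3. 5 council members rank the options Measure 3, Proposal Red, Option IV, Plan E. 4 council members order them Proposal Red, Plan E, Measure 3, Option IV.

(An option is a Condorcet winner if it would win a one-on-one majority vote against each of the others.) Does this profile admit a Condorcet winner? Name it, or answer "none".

Pairwise majorities:
Measure 3 vs Proposal Red: Measure 3 preferred on 3+3+6+5 = 17 ballots; Measure 3 wins 17–8.
Measure 3 vs Option IV: 12 to 13, Option IV.
Measure 3 vs Plan E: Measure 3 preferred on 3+3+5 = 11 ballots; Plan E wins 14–11.
Proposal Red vs Option IV: Proposal Red preferred on 5+4 = 9 ballots; Option IV wins 16–9.
Proposal Red vs Plan E: 14 to 11, Proposal Red.
Option IV vs Plan E: 3+2+2+5 = 12 for Option IV, 13 for Plan E — Plan E by 13–12.
No option is unbeaten: Measure 3 loses to Option IV; Proposal Red loses to Measure 3; Option IV loses to Plan E; Plan E loses to Proposal Red. In particular Measure 3 → Proposal Red → Plan E → Measure 3 is a majority cycle — no Condorcet winner exists.

none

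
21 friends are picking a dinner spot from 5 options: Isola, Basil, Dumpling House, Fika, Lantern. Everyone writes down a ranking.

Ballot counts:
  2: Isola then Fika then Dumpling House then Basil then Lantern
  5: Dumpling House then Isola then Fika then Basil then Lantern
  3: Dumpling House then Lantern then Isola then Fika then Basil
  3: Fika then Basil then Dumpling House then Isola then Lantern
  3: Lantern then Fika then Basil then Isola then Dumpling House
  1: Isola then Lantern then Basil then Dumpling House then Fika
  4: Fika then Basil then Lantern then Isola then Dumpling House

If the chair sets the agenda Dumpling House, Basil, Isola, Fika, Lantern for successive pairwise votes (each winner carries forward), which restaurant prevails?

Round 1: Dumpling House vs Basil — 10–11, Basil advances.
Round 2: Basil vs Isola — 10–11, Isola advances.
Round 3: Isola vs Fika — 11–10, Isola advances.
Round 4: Isola vs Lantern — 11–10, Isola advances.
The agenda winner is Isola.

Isola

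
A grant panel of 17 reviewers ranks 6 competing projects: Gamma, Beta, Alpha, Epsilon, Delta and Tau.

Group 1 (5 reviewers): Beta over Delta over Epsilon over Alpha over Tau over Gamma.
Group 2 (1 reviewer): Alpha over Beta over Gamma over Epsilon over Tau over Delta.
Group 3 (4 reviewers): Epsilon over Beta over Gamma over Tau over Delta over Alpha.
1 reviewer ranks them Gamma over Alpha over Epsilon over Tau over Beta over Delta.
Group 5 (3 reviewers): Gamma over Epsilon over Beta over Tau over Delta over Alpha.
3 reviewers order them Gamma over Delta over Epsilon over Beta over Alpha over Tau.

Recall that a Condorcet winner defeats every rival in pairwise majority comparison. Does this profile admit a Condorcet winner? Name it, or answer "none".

Epsilon

Pairwise majorities:
Gamma vs Beta: Gamma preferred on 1+3+3 = 7 ballots; Beta wins 10–7.
Gamma vs Alpha: Gamma is ranked higher on 4+1+3+3 = 11 ballots, Alpha on 6. Gamma wins 11–6.
Gamma vs Epsilon: 1+1+3+3 = 8 for Gamma, 9 for Epsilon — Epsilon by 9–8.
Gamma vs Delta: Gamma preferred on 1+4+1+3+3 = 12 ballots; Gamma wins 12–5.
Gamma vs Tau: 1+4+1+3+3 = 12 for Gamma, 5 for Tau — Gamma by 12–5.
Beta vs Alpha: 15 to 2, Beta.
Beta vs Epsilon: Beta is ranked higher on 5+1 = 6 ballots, Epsilon on 11. Epsilon wins 11–6.
Beta vs Delta: Beta is ranked higher on 5+1+4+1+3 = 14 ballots, Delta on 3. Beta wins 14–3.
Beta vs Tau: Beta is ranked higher on 5+1+4+3+3 = 16 ballots, Tau on 1. Beta wins 16–1.
Alpha vs Epsilon: Alpha is ranked higher on 1+1 = 2 ballots, Epsilon on 15. Epsilon wins 15–2.
Alpha vs Delta: Alpha preferred on 1+1 = 2 ballots; Delta wins 15–2.
Alpha vs Tau: 10 to 7, Alpha.
Epsilon vs Delta: 9 to 8, Epsilon.
Epsilon vs Tau: Epsilon preferred on 5+1+4+1+3+3 = 17 ballots; Epsilon wins 17–0.
Delta vs Tau: Delta is ranked higher on 5+3 = 8 ballots, Tau on 9. Tau wins 9–8.
Epsilon beats each of Gamma, Beta, Alpha, Delta, Tau — Epsilon is the Condorcet winner.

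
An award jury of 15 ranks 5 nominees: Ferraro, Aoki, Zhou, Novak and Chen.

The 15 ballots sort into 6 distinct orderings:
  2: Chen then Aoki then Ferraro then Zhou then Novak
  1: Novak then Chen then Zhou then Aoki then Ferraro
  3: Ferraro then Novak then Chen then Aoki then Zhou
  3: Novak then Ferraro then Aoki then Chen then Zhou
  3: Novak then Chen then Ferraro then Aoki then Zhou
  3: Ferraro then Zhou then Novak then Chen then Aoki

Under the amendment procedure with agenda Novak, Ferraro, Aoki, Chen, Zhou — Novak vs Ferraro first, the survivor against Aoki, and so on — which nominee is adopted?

Ferraro

Round 1: Novak vs Ferraro — 7–8, Ferraro advances.
Round 2: Ferraro vs Aoki — 12–3, Ferraro advances.
Round 3: Ferraro vs Chen — 9–6, Ferraro advances.
Round 4: Ferraro vs Zhou — 14–1, Ferraro advances.
The agenda winner is Ferraro.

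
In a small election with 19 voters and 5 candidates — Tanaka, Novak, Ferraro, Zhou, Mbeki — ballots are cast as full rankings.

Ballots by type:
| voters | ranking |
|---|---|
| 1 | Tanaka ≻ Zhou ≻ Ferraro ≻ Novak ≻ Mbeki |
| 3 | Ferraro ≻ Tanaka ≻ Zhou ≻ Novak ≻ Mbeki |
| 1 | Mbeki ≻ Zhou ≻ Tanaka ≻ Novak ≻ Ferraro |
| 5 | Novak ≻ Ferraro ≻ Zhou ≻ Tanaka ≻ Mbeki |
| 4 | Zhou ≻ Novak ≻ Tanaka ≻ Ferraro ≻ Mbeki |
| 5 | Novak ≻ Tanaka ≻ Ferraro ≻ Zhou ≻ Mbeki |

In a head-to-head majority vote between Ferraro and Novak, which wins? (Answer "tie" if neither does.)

Novak

Ballots ranking Ferraro above Novak: 1 + 3 = 4.
Ballots ranking Novak above Ferraro: 19 − 4 = 15.
Novak wins the head-to-head 15–4.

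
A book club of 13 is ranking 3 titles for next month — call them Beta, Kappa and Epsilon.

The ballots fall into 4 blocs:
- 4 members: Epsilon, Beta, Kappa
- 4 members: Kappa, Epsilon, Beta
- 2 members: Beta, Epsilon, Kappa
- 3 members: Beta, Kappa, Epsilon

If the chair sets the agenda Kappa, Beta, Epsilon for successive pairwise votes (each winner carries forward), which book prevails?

Epsilon

Round 1: Kappa vs Beta — 4–9, Beta advances.
Round 2: Beta vs Epsilon — 5–8, Epsilon advances.
The agenda winner is Epsilon.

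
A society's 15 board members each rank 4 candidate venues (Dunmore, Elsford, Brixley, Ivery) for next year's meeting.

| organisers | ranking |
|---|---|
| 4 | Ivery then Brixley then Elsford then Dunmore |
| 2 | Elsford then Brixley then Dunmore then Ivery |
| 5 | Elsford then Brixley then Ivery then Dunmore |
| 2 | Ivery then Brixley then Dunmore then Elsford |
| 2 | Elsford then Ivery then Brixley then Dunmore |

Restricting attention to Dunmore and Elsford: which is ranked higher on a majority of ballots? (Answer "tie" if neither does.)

Elsford

Ballots ranking Dunmore above Elsford: 2.
Ballots ranking Elsford above Dunmore: 15 − 2 = 13.
Elsford wins the head-to-head 13–2.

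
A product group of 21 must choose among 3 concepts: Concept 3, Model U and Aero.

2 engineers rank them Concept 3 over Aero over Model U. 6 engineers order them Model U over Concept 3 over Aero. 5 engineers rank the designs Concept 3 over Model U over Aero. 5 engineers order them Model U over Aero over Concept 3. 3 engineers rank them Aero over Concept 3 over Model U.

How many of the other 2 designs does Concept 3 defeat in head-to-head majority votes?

Concept 3 against each rival (21 engineers):
Concept 3 vs Model U: 10 to 11, Model U.
Concept 3 vs Aero: Concept 3, 13–8.
Concept 3 beats Aero; loses to Model U — 1 pairwise win.

1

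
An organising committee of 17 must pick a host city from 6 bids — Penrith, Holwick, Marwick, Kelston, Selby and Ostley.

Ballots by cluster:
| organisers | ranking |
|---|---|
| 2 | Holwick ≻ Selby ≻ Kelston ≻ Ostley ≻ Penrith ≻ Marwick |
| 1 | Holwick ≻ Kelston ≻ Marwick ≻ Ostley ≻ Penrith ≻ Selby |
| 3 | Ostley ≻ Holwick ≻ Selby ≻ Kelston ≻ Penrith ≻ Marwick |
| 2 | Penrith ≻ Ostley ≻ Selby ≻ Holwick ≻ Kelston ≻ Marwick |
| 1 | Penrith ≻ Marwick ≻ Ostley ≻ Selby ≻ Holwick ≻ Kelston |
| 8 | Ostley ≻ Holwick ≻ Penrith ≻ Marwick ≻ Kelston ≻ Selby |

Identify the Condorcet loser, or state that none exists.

Head-to-head results (17 organisers):
Penrith vs Holwick: Penrith preferred on 2+1 = 3 ballots; Holwick wins 14–3.
Penrith vs Marwick: Penrith wins 16–1.
Penrith vs Kelston: 2+1+8 = 11 for Penrith, 6 for Kelston — Penrith by 11–6.
Penrith vs Selby: Penrith is ranked higher on 1+2+1+8 = 12 ballots, Selby on 5. Penrith wins 12–5.
Penrith vs Ostley: Ostley, 14–3.
Holwick–Marwick: Holwick 16–1.
Holwick vs Kelston: Holwick is ranked higher on 2+1+3+2+1+8 = 17 ballots, Kelston on 0. Holwick wins 17–0.
Holwick vs Selby: Holwick wins 14–3.
Holwick vs Ostley: Ostley wins 14–3.
Marwick vs Kelston: 1+8 = 9 for Marwick, 8 for Kelston — Marwick by 9–8.
Marwick vs Selby: Marwick is ranked higher on 1+1+8 = 10 ballots, Selby on 7. Marwick wins 10–7.
Marwick vs Ostley: Marwick preferred on 1+1 = 2 ballots; Ostley wins 15–2.
Kelston vs Selby: Kelston, 9–8.
Kelston–Ostley: Ostley 14–3.
Selby vs Ostley: 2 to 15, Ostley.
Selby loses to every other city — it is the Condorcet loser.

Selby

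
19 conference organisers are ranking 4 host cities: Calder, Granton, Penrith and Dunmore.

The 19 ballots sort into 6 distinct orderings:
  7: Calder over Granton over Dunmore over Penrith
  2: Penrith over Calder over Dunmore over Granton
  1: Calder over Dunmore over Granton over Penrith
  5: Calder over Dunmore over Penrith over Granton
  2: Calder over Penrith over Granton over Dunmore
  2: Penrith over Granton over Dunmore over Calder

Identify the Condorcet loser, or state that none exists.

none

Pairwise majorities:
Calder vs Granton: 7+2+1+5+2 = 17 for Calder, 2 for Granton — Calder by 17–2.
Calder vs Penrith: Calder wins 15–4.
Calder vs Dunmore: Calder, 17–2.
Granton vs Penrith: Penrith wins 11–8.
Granton vs Dunmore: Granton wins 11–8.
Penrith vs Dunmore: 6 to 13, Dunmore.
Each city has at least one pairwise win (Calder beats Granton; Granton beats Dunmore; Penrith beats Granton; Dunmore beats Penrith) — no Condorcet loser.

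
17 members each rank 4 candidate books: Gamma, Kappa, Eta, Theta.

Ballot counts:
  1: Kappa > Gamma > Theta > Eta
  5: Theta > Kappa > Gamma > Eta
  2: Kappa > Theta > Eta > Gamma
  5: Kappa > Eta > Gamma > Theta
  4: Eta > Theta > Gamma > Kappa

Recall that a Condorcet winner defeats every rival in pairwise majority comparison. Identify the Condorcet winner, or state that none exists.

Pairwise majorities:
Gamma vs Kappa: Gamma is ranked higher on 4 ballots, Kappa on 13. Kappa wins 13–4.
Gamma vs Eta: 1+5 = 6 for Gamma, 11 for Eta — Eta by 11–6.
Gamma vs Theta: Gamma preferred on 1+5 = 6 ballots; Theta wins 11–6.
Kappa vs Eta: 1+5+2+5 = 13 for Kappa, 4 for Eta — Kappa by 13–4.
Kappa vs Theta: Kappa preferred on 1+2+5 = 8 ballots; Theta wins 9–8.
Eta vs Theta: Eta preferred on 5+4 = 9 ballots; Eta wins 9–8.
Every book loses at least once (Gamma loses to Kappa; Kappa loses to Theta; Eta loses to Kappa; Theta loses to Eta). The majority relation contains the cycle Kappa > Eta > Theta > Kappa, so there is no Condorcet winner.

none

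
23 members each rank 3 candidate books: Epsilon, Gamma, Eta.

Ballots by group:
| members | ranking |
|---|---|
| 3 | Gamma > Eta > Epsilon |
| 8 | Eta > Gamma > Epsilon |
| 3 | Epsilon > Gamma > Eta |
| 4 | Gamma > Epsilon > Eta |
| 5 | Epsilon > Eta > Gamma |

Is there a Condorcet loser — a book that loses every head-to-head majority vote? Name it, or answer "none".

Pairwise majorities:
Epsilon vs Gamma: 8 to 15, Gamma.
Epsilon vs Eta: Epsilon, 12–11.
Gamma–Eta: Eta 13–10.
No book is winless: Epsilon beats Eta; Gamma beats Epsilon; Eta beats Gamma. There is no Condorcet loser.

none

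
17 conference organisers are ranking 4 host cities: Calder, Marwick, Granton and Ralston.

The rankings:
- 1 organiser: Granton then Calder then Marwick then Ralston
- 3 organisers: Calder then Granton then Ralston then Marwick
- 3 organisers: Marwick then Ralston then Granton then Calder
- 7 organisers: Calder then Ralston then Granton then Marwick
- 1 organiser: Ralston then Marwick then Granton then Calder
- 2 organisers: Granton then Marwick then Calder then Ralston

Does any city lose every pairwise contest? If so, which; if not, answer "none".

Marwick

Pairwise majorities:
Calder vs Marwick: Calder, 11–6.
Calder vs Granton: Calder wins 10–7.
Calder vs Ralston: 1+3+7+2 = 13 for Calder, 4 for Ralston — Calder by 13–4.
Marwick vs Granton: Marwick preferred on 3+1 = 4 ballots; Granton wins 13–4.
Marwick vs Ralston: Marwick preferred on 1+3+2 = 6 ballots; Ralston wins 11–6.
Granton–Ralston: Ralston 11–6.
Marwick loses to every other city — it is the Condorcet loser.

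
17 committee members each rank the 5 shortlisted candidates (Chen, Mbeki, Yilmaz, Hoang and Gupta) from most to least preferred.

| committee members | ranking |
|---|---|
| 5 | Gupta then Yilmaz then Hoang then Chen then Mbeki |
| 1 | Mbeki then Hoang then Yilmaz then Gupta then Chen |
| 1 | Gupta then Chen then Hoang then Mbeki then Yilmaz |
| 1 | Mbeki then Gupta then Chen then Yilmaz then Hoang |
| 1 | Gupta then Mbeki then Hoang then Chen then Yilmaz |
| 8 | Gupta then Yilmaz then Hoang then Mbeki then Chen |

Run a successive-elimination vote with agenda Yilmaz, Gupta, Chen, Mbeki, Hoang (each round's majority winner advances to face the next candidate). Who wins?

Gupta

Round 1: Yilmaz vs Gupta — 1–16, Gupta advances.
Round 2: Gupta vs Chen — 17–0, Gupta advances.
Round 3: Gupta vs Mbeki — 15–2, Gupta advances.
Round 4: Gupta vs Hoang — 16–1, Gupta advances.
Gupta survives the agenda.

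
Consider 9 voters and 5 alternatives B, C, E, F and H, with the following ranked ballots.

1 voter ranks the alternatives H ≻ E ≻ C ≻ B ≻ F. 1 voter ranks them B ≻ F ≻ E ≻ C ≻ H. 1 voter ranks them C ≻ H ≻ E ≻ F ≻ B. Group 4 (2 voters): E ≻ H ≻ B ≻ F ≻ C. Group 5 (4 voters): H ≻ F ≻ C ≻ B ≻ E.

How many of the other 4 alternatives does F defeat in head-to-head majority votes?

3

F against each rival (9 voters):
F vs B: F is ranked higher on 1+4 = 5 ballots, B on 4. F wins 5–4.
F vs C: F preferred on 1+2+4 = 7 ballots; F wins 7–2.
F vs E: F, 5–4.
F–H: H 8–1.
F beats B, C, E; loses to H — 3 pairwise wins.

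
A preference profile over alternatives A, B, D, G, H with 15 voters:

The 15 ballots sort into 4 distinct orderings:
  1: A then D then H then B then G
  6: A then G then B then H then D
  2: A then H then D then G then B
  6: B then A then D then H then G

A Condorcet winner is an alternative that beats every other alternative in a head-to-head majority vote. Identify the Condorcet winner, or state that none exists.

Head-to-head results (15 voters):
A vs B: 1+6+2 = 9 for A, 6 for B — A by 9–6.
A vs D: A is ranked higher on 1+6+2+6 = 15 ballots, D on 0. A wins 15–0.
A vs G: A is ranked higher on 1+6+2+6 = 15 ballots, G on 0. A wins 15–0.
A vs H: A preferred on 1+6+2+6 = 15 ballots; A wins 15–0.
B vs D: B preferred on 6+6 = 12 ballots; B wins 12–3.
B vs G: B is ranked higher on 1+6 = 7 ballots, G on 8. G wins 8–7.
B vs H: B wins 12–3.
D–G: D 9–6.
D vs H: H, 8–7.
G vs H: H, 9–6.
Only A has no losses; A is the Condorcet winner.

A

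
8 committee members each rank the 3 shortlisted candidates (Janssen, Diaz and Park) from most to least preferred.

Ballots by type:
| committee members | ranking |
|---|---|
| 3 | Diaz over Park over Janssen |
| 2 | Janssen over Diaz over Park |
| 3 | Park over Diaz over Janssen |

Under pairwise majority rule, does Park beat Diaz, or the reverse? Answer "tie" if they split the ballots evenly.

Diaz

Ballots ranking Park above Diaz: 3.
Ballots ranking Diaz above Park: 8 − 3 = 5.
Diaz wins the head-to-head 5–3.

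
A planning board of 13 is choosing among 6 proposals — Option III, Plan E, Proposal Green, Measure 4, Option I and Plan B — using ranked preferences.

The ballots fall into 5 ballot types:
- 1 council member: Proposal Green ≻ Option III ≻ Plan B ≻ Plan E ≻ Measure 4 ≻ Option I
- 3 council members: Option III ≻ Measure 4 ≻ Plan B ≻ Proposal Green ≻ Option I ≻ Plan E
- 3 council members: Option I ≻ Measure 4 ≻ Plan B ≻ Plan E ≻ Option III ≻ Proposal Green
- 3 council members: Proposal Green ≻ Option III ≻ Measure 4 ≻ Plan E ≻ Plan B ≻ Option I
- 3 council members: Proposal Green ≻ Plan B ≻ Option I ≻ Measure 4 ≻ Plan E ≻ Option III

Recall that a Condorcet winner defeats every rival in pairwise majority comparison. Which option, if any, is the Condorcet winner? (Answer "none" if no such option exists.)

Proposal Green

Pairwise majorities:
Option III vs Plan E: Option III, 7–6.
Option III vs Proposal Green: Proposal Green wins 7–6.
Option III vs Measure 4: Option III, 7–6.
Option III vs Option I: Option III preferred on 1+3+3 = 7 ballots; Option III wins 7–6.
Option III vs Plan B: Option III, 7–6.
Plan E vs Proposal Green: Plan E is ranked higher on 3 ballots, Proposal Green on 10. Proposal Green wins 10–3.
Plan E vs Measure 4: Plan E preferred on 1 ballot; Measure 4 wins 12–1.
Plan E vs Option I: Option I wins 9–4.
Plan E vs Plan B: Plan B wins 10–3.
Proposal Green vs Measure 4: Proposal Green, 7–6.
Proposal Green vs Option I: Proposal Green is ranked higher on 1+3+3+3 = 10 ballots, Option I on 3. Proposal Green wins 10–3.
Proposal Green vs Plan B: Proposal Green wins 7–6.
Measure 4 vs Option I: Measure 4, 7–6.
Measure 4 vs Plan B: Measure 4, 9–4.
Option I vs Plan B: Option I is ranked higher on 3 ballots, Plan B on 10. Plan B wins 10–3.
Proposal Green wins every pairwise contest, so Proposal Green is the Condorcet winner.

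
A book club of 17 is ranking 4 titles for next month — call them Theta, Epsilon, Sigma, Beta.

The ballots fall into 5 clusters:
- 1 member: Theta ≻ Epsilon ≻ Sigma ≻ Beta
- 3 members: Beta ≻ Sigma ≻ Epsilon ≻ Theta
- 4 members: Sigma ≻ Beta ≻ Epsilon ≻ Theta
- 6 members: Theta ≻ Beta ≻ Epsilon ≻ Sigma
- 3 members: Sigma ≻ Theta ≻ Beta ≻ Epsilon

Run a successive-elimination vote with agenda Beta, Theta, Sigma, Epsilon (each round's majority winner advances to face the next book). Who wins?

Round 1: Beta vs Theta — 7–10, Theta advances.
Round 2: Theta vs Sigma — 7–10, Sigma advances.
Round 3: Sigma vs Epsilon — 10–7, Sigma advances.
The agenda winner is Sigma.

Sigma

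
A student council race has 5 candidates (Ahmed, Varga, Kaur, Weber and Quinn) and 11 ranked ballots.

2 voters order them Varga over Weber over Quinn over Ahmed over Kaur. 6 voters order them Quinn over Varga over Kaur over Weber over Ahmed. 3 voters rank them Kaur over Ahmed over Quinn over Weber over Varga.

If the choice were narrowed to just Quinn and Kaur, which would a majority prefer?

Quinn

Ballots ranking Quinn above Kaur: 2 + 6 = 8.
Ballots ranking Kaur above Quinn: 11 − 8 = 3.
Quinn wins the head-to-head 8–3.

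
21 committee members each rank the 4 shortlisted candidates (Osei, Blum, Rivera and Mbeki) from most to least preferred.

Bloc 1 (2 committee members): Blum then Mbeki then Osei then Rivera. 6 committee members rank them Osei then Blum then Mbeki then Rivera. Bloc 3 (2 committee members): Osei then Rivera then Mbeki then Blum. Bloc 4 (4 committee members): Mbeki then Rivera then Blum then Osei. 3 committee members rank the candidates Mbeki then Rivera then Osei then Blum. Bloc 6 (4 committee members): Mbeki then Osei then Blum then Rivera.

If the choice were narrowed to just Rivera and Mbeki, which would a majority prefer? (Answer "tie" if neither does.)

Ballots ranking Rivera above Mbeki: 2.
Ballots ranking Mbeki above Rivera: 21 − 2 = 19.
Mbeki wins the head-to-head 19–2.

Mbeki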